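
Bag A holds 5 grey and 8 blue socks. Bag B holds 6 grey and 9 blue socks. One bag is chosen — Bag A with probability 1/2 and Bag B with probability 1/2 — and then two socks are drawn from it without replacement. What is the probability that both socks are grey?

37/273

From Bag A: P(both grey) = (5/13)(4/12) = 5/39.
From Bag B: P(both grey) = (6/15)(5/14) = 1/7.
Total probability = (1/2)(5/39) + (1/2)(1/7) = 37/273.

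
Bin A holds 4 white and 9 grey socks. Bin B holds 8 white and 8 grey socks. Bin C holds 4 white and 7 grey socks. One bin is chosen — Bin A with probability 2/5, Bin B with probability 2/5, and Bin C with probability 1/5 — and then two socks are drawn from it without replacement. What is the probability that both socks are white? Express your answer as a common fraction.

313/2145

From Bin A: P(both white) = (4/13)(3/12) = 1/13.
From Bin B: P(both white) = (8/16)(7/15) = 7/30.
From Bin C: P(both white) = (4/11)(3/10) = 6/55.
Total probability = (2/5)(1/13) + (2/5)(7/30) + (1/5)(6/55) = 313/2145.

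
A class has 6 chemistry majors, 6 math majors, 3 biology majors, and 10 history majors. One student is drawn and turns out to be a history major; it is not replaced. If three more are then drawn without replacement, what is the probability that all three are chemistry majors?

After the first draw, 6 of the remaining 24 students are chemistry majors.
P = 6/24 × 5/23 × 4/22 = 120/12144 = 5/506.

5/506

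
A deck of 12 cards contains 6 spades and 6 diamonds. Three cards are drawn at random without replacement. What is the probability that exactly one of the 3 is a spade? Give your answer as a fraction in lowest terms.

One ordering (a spade drawn first) has probability 6/12 × 6/11 × 5/10 = 180/1320 = 3/22.
There are C(3,1) = 3 such orderings, each equally likely, so P = 3 × 3/22 = 9/22.

9/22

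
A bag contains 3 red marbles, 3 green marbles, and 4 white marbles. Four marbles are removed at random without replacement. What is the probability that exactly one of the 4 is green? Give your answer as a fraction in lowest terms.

One ordering (green drawn first) has probability 3/10 × 7/9 × 6/8 × 5/7 = 630/5040 = 1/8.
There are C(4,1) = 4 such orderings, each equally likely, so P = 4 × 1/8 = 1/2.

1/2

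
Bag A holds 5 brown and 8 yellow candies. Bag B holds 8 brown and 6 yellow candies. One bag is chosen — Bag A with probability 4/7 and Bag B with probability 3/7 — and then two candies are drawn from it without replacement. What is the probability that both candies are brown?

8/39

From Bag A: P(both brown) = (5/13)(4/12) = 5/39.
From Bag B: P(both brown) = (8/14)(7/13) = 4/13.
Total probability = (4/7)(5/39) + (3/7)(4/13) = 8/39.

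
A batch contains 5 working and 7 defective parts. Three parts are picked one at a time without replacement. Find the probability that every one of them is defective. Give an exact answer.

7/44

P = 7/12 × 6/11 × 5/10 = 210/1320 = 7/44.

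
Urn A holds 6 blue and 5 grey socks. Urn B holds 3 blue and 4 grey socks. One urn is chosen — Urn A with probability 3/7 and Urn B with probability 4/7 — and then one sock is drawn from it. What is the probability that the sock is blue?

258/539

From Urn A: P(blue) = 6/11.
From Urn B: P(blue) = 3/7.
Total probability = (3/7)(6/11) + (4/7)(3/7) = 258/539.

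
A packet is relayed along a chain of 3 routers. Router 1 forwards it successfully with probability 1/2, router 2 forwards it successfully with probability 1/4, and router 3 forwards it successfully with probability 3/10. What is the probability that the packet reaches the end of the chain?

Multiplying along the chain,
P = 1/2 × 1/4 × 3/10 = 3/80.

3/80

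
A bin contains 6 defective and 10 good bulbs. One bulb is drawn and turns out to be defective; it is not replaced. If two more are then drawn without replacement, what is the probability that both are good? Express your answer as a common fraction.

After the first draw, 10 of the remaining 15 bulbs are good.
P = 10/15 × 9/14 = 90/210 = 3/7.

3/7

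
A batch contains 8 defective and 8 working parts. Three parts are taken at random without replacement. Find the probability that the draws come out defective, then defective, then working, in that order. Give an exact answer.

Multiply the probability of each draw given the previous ones:
P = 8/16 × 7/15 × 8/14 = 448/3360 = 2/15.

2/15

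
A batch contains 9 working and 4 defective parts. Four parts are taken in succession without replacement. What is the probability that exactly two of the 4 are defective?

One ordering (defective drawn first) has probability 4/13 × 3/12 × 9/11 × 8/10 = 864/17160 = 36/715.
There are C(4,2) = 6 such orderings, each equally likely, so P = 6 × 36/715 = 216/715.

216/715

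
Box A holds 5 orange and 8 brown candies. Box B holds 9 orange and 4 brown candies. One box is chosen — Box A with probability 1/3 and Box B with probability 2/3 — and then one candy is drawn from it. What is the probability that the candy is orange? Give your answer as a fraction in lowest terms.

From Box A: P(orange) = 5/13.
From Box B: P(orange) = 9/13.
Total probability = (1/3)(5/13) + (2/3)(9/13) = 23/39.

23/39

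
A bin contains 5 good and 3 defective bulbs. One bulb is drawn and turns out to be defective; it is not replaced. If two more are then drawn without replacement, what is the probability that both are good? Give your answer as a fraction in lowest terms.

10/21

After the first draw, 5 of the remaining 7 bulbs are good.
P = 5/7 × 4/6 = 20/42 = 10/21.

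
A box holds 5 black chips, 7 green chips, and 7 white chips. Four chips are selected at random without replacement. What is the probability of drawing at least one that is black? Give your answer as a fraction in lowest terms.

P(no black) = 14/19 × 13/18 × 12/17 × 11/16 = 24024/93024 = 1001/3876.
P(at least one) = 1 − 1001/3876 = 2875/3876.

2875/3876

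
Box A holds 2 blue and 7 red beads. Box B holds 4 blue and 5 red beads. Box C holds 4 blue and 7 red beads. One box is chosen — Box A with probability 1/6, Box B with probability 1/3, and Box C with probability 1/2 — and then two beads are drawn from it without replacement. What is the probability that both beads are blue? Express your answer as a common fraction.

1363/11880

From Box A: P(both blue) = (2/9)(1/8) = 1/36.
From Box B: P(both blue) = (4/9)(3/8) = 1/6.
From Box C: P(both blue) = (4/11)(3/10) = 6/55.
Total probability = (1/6)(1/36) + (1/3)(1/6) + (1/2)(6/55) = 1363/11880.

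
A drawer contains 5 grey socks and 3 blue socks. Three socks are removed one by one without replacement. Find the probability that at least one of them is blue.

P(no blue) = 5/8 × 4/7 × 3/6 = 60/336 = 5/28.
P(at least one) = 1 − 5/28 = 23/28.

23/28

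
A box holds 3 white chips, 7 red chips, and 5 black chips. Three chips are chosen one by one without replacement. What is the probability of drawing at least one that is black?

P(no black) = 10/15 × 9/14 × 8/13 = 720/2730 = 24/91.
P(at least one) = 1 − 24/91 = 67/91.

67/91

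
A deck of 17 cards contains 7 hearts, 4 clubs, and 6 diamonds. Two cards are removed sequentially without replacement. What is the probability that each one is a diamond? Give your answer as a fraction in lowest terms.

P(every draw is a diamond) = 6/17 × 5/16 = 30/272 = 15/136.

15/136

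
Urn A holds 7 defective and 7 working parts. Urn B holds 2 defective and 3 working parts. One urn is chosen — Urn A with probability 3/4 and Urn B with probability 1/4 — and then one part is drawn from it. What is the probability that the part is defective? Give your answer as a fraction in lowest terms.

From Urn A: P(defective) = 7/14.
From Urn B: P(defective) = 2/5.
Total probability = (3/4)(7/14) + (1/4)(2/5) = 19/40.

19/40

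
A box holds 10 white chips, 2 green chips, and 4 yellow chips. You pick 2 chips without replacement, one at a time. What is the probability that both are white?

P(every draw is white) = 10/16 × 9/15 = 90/240 = 3/8.

3/8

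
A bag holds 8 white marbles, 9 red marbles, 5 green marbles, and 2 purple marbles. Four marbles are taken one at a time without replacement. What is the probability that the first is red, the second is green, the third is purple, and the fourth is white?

Multiply the probability of each draw given the previous ones:
P = 9/24 × 5/23 × 2/22 × 8/21 = 720/255024 = 5/1771.

5/1771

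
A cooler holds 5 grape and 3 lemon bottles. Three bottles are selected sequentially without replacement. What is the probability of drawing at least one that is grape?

55/56

P(no grape) = 3/8 × 2/7 × 1/6 = 6/336 = 1/56.
P(at least one) = 1 − 1/56 = 55/56.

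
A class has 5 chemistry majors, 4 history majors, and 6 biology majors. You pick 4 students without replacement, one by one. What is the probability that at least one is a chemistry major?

P(no chemistry majors) = 10/15 × 9/14 × 8/13 × 7/12 = 5040/32760 = 2/13.
P(at least one) = 1 − 2/13 = 11/13.

11/13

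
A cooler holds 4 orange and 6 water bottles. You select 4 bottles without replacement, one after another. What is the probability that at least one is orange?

13/14

P(no orange) = 6/10 × 5/9 × 4/8 × 3/7 = 360/5040 = 1/14.
P(at least one) = 1 − 1/14 = 13/14.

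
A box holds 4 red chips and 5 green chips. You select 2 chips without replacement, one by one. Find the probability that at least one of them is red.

P(no red) = 5/9 × 4/8 = 20/72 = 5/18.
P(at least one) = 1 − 5/18 = 13/18.

13/18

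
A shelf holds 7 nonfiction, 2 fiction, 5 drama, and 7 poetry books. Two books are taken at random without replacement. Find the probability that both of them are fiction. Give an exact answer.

P = 2/21 × 1/20 = 2/420 = 1/210.

1/210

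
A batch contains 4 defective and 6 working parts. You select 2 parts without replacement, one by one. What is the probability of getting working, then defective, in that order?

4/15

Chain rule:
P = 6/10 × 4/9 = 24/90 = 4/15.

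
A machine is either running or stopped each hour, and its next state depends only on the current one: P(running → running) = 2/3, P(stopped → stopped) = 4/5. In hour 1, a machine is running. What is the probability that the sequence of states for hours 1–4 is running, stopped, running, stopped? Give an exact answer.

Hour 1 is given. For each transition, use the conditional probability from the current state:
P(stopped | running) = 1/3; P(running | stopped) = 1/5; P(stopped | running) = 1/3.
P = 1/3 × 1/5 × 1/3 = 1/45.

1/45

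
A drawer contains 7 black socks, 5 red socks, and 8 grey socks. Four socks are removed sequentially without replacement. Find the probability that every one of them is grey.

14/969

P(all grey) = 8/20 × 7/19 × 6/18 × 5/17 = 1680/116280 = 14/969.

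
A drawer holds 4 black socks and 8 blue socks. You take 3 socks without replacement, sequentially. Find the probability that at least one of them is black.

P(no black) = 8/12 × 7/11 × 6/10 = 336/1320 = 14/55.
P(at least one) = 1 − 14/55 = 41/55.

41/55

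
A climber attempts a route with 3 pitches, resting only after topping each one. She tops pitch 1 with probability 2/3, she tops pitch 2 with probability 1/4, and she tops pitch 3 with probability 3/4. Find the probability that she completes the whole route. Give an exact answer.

1/8

Each stage is reached only if all earlier stages succeed, so
P = 2/3 × 1/4 × 3/4 = 6/48 = 1/8.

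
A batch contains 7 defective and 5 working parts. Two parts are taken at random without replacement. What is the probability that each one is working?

P(all working) = 5/12 × 4/11 = 20/132 = 5/33.

5/33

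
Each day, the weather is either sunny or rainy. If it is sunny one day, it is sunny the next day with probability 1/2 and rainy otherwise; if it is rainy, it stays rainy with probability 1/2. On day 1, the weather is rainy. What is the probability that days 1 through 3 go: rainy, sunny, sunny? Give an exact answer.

Day 1 is given. For each transition, use the conditional probability from the current state:
P(sunny | rainy) = 1/2; P(sunny | sunny) = 1/2.
P = 1/2 × 1/2 = 1/4.

1/4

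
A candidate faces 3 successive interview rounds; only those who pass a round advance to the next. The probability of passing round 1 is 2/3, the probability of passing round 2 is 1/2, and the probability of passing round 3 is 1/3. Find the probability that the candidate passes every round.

Multiplying along the chain,
P = 2/3 × 1/2 × 1/3 = 2/18 = 1/9.

1/9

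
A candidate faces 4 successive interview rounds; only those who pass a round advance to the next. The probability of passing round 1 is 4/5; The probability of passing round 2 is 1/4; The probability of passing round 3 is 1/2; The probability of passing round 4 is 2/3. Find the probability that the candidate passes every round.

The events are sequential, so multiply the conditional probabilities:
P = 4/5 × 1/4 × 1/2 × 2/3 = 8/120 = 1/15.

1/15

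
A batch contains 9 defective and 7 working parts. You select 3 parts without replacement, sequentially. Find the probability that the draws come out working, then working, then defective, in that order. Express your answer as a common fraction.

Chain rule:
P = 7/16 × 6/15 × 9/14 = 378/3360 = 9/80.

9/80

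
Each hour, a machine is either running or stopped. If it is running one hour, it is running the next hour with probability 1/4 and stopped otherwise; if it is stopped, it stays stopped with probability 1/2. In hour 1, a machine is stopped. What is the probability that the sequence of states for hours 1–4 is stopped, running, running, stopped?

3/32

Hour 1 is given. For each transition, use the conditional probability from the current state:
P(running | stopped) = 1/2; P(running | running) = 1/4; P(stopped | running) = 3/4.
P = 1/2 × 1/4 × 3/4 = 3/32.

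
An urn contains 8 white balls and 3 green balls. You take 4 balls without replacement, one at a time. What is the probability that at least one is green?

26/33

P(no green) = 8/11 × 7/10 × 6/9 × 5/8 = 1680/7920 = 7/33.
P(at least one) = 1 − 7/33 = 26/33.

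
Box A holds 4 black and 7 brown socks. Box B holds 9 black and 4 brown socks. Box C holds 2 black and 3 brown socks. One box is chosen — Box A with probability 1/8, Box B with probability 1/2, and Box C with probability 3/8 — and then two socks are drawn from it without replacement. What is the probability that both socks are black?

645/2288

From Box A: P(both black) = (4/11)(3/10) = 6/55.
From Box B: P(both black) = (9/13)(8/12) = 6/13.
From Box C: P(both black) = (2/5)(1/4) = 1/10.
Total probability = (1/8)(6/55) + (1/2)(6/13) + (3/8)(1/10) = 645/2288.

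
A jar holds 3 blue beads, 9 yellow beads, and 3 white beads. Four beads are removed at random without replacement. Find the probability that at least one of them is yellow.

90/91

P(no yellow) = 6/15 × 5/14 × 4/13 × 3/12 = 360/32760 = 1/91.
P(at least one) = 1 − 1/91 = 90/91.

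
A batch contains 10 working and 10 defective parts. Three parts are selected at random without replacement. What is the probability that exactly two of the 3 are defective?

15/38

One ordering (defective drawn first) has probability 10/20 × 9/19 × 10/18 = 900/6840 = 5/38.
There are C(3,2) = 3 such orderings, each equally likely, so P = 3 × 5/38 = 15/38.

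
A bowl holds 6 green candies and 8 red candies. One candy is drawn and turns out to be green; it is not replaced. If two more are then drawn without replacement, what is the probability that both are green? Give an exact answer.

After the first draw, 5 of the remaining 13 candies are green.
P = 5/13 × 4/12 = 20/156 = 5/39.

5/39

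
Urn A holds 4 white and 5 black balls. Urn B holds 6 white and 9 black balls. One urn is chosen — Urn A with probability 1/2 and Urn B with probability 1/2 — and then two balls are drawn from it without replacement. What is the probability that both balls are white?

From Urn A: P(both white) = (4/9)(3/8) = 1/6.
From Urn B: P(both white) = (6/15)(5/14) = 1/7.
Total probability = (1/2)(1/6) + (1/2)(1/7) = 13/84.

13/84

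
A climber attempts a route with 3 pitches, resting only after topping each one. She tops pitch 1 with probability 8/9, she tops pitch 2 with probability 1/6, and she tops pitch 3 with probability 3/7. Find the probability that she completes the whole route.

Multiplying along the chain,
P = 8/9 × 1/6 × 3/7 = 24/378 = 4/63.

4/63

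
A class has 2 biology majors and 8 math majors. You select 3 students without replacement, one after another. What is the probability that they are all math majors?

P(every draw is a math major) = 8/10 × 7/9 × 6/8 = 336/720 = 7/15.

7/15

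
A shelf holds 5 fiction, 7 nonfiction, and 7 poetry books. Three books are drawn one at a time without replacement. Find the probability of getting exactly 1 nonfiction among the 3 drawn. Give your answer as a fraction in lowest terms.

154/323

One ordering (nonfiction drawn first) has probability 7/19 × 12/18 × 11/17 = 924/5814 = 154/969.
There are C(3,1) = 3 such orderings, each equally likely, so P = 3 × 154/969 = 154/323.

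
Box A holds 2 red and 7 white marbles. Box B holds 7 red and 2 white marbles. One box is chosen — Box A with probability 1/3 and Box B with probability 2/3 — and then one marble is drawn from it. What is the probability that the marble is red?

16/27

From Box A: P(red) = 2/9.
From Box B: P(red) = 7/9.
Total probability = (1/3)(2/9) + (2/3)(7/9) = 16/27.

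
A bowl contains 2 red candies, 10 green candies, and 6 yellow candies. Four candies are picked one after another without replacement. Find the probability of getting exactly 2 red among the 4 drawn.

One ordering (red drawn first) has probability 2/18 × 1/17 × 16/16 × 15/15 = 480/73440 = 1/153.
There are C(4,2) = 6 such orderings, each equally likely, so P = 6 × 1/153 = 2/51.

2/51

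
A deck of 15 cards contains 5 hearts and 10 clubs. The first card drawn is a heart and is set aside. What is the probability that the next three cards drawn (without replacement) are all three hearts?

After the first draw, 4 of the remaining 14 cards are hearts.
P = 4/14 × 3/13 × 2/12 = 24/2184 = 1/91.

1/91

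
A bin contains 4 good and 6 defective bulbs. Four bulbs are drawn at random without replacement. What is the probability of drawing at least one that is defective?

P(no defective) = 4/10 × 3/9 × 2/8 × 1/7 = 24/5040 = 1/210.
P(at least one) = 1 − 1/210 = 209/210.

209/210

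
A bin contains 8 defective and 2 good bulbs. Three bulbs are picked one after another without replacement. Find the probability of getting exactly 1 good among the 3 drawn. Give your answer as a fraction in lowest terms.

7/15

One ordering (good drawn first) has probability 2/10 × 8/9 × 7/8 = 112/720 = 7/45.
There are C(3,1) = 3 such orderings, each equally likely, so P = 3 × 7/45 = 7/15.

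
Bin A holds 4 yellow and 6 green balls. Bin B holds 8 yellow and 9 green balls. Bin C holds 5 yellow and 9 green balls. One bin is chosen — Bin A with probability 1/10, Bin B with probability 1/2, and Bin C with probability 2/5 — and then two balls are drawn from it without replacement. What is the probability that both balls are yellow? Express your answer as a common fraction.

74363/464100

From Bin A: P(both yellow) = (4/10)(3/9) = 2/15.
From Bin B: P(both yellow) = (8/17)(7/16) = 7/34.
From Bin C: P(both yellow) = (5/14)(4/13) = 10/91.
Total probability = (1/10)(2/15) + (1/2)(7/34) + (2/5)(10/91) = 74363/464100.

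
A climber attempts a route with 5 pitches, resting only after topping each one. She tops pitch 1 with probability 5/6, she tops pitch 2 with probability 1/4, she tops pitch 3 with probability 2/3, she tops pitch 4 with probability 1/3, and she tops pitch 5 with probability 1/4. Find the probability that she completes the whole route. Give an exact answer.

The events are sequential, so multiply the conditional probabilities:
P = 5/6 × 1/4 × 2/3 × 1/3 × 1/4 = 10/864 = 5/432.

5/432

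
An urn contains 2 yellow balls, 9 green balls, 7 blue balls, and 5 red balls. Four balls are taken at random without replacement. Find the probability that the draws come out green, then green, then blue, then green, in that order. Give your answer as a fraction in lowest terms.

Chain rule:
P = 9/23 × 8/22 × 7/21 × 7/20 = 3528/212520 = 21/1265.

21/1265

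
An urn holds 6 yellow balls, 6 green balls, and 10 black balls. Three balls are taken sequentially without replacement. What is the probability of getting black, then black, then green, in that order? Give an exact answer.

9/154

Each draw changes the counts, so multiply the conditional probabilities along the sequence:
P = 10/22 × 9/21 × 6/20 = 540/9240 = 9/154.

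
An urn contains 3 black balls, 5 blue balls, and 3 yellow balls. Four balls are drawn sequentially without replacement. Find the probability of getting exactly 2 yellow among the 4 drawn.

One ordering (yellow drawn first) has probability 3/11 × 2/10 × 8/9 × 7/8 = 336/7920 = 7/165.
There are C(4,2) = 6 such orderings, each equally likely, so P = 6 × 7/165 = 14/55.

14/55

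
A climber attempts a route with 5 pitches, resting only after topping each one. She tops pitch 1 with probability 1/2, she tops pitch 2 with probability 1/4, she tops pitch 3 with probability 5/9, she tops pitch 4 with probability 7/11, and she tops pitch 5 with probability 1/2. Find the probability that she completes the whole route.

35/1584

The events are sequential, so multiply the conditional probabilities:
P = 1/2 × 1/4 × 5/9 × 7/11 × 1/2 = 35/1584.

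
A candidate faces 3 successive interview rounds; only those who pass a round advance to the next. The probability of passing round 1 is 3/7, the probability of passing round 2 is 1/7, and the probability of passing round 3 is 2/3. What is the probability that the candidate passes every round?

The events are sequential, so multiply the conditional probabilities:
P = 3/7 × 1/7 × 2/3 = 6/147 = 2/49.

2/49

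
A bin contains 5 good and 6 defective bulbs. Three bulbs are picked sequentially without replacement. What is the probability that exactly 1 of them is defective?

One ordering (defective drawn first) has probability 6/11 × 5/10 × 4/9 = 120/990 = 4/33.
There are C(3,1) = 3 such orderings, each equally likely, so P = 3 × 4/33 = 4/11.

4/11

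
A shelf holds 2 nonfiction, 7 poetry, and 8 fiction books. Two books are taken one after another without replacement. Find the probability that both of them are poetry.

P = 7/17 × 6/16 = 42/272 = 21/136.

21/136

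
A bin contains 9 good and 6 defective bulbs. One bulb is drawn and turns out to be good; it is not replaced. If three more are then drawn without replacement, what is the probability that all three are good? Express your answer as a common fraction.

With the first bulb removed, 8 good remain out of 14.
P = 8/14 × 7/13 × 6/12 = 336/2184 = 2/13.

2/13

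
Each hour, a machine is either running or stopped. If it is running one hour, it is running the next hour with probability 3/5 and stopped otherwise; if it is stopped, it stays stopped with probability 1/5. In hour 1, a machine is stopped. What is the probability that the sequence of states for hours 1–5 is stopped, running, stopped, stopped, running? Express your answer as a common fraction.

32/625

Hour 1 is given. For each transition, use the conditional probability from the current state:
P(running | stopped) = 4/5; P(stopped | running) = 2/5; P(stopped | stopped) = 1/5; P(running | stopped) = 4/5.
P = 4/5 × 2/5 × 1/5 × 4/5 = 32/625.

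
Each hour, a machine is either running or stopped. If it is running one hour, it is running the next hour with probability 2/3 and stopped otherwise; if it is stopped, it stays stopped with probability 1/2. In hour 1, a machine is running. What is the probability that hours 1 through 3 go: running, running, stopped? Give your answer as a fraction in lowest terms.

Hour 1 is given. For each transition, use the conditional probability from the current state:
P(running | running) = 2/3; P(stopped | running) = 1/3.
P = 2/3 × 1/3 = 2/9.

2/9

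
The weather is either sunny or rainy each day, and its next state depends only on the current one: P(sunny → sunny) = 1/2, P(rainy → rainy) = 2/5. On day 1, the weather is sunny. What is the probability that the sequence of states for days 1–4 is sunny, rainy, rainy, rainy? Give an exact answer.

Day 1 is given. For each transition, use the conditional probability from the current state:
P(rainy | sunny) = 1/2; P(rainy | rainy) = 2/5; P(rainy | rainy) = 2/5.
P = 1/2 × 2/5 × 2/5 = 4/50 = 2/25.

2/25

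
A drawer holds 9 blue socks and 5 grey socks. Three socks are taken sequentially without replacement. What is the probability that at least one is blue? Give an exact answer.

177/182

P(no blue) = 5/14 × 4/13 × 3/12 = 60/2184 = 5/182.
P(at least one) = 1 − 5/182 = 177/182.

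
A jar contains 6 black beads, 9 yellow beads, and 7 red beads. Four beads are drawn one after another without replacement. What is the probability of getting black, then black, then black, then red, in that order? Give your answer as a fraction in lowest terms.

Multiply the probability of each draw given the previous ones:
P = 6/22 × 5/21 × 4/20 × 7/19 = 840/175560 = 1/209.

1/209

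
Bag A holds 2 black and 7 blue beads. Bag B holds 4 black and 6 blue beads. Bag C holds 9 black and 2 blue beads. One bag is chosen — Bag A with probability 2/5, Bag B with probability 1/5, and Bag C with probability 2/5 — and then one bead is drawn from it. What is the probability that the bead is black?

From Bag A: P(black) = 2/9.
From Bag B: P(black) = 4/10.
From Bag C: P(black) = 9/11.
Total probability = (2/5)(2/9) + (1/5)(4/10) + (2/5)(9/11) = 1228/2475.

1228/2475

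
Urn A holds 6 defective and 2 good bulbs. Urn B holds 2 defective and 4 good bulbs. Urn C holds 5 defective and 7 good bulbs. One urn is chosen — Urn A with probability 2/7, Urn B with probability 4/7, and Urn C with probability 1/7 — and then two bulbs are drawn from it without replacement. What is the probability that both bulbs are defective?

1147/5390

From Urn A: P(both defective) = (6/8)(5/7) = 15/28.
From Urn B: P(both defective) = (2/6)(1/5) = 1/15.
From Urn C: P(both defective) = (5/12)(4/11) = 5/33.
Total probability = (2/7)(15/28) + (4/7)(1/15) + (1/7)(5/33) = 1147/5390.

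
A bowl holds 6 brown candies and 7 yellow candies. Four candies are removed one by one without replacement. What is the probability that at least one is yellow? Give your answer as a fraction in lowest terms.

140/143

P(no yellow) = 6/13 × 5/12 × 4/11 × 3/10 = 360/17160 = 3/143.
P(at least one) = 1 − 3/143 = 140/143.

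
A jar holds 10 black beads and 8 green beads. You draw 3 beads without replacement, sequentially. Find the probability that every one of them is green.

P = 8/18 × 7/17 × 6/16 = 336/4896 = 7/102.

7/102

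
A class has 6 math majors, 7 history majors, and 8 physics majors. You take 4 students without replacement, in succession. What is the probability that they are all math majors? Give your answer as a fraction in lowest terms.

1/399

P(every draw is a math major) = 6/21 × 5/20 × 4/19 × 3/18 = 360/143640 = 1/399.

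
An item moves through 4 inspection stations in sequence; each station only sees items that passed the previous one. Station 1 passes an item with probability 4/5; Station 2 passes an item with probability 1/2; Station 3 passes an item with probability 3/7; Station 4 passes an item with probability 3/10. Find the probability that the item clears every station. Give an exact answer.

The events are sequential, so multiply the conditional probabilities:
P = 4/5 × 1/2 × 3/7 × 3/10 = 36/700 = 9/175.

9/175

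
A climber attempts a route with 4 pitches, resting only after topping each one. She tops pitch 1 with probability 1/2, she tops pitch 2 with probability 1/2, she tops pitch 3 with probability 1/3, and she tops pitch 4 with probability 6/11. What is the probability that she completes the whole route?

The events are sequential, so multiply the conditional probabilities:
P = 1/2 × 1/2 × 1/3 × 6/11 = 6/132 = 1/22.

1/22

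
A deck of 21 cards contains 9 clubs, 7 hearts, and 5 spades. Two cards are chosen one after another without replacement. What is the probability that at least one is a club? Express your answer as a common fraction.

P(no clubs) = 12/21 × 11/20 = 132/420 = 11/35.
P(at least one) = 1 − 11/35 = 24/35.

24/35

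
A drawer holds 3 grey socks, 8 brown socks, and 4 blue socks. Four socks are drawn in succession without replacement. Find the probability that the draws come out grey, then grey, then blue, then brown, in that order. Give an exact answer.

Each draw changes the counts, so multiply the conditional probabilities along the sequence:
P = 3/15 × 2/14 × 4/13 × 8/12 = 192/32760 = 8/1365.

8/1365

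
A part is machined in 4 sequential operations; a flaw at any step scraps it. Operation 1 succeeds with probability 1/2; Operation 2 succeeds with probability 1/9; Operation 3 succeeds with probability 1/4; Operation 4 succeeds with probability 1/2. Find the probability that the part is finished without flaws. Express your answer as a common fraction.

Each stage is reached only if all earlier stages succeed, so
P = 1/2 × 1/9 × 1/4 × 1/2 = 1/144.

1/144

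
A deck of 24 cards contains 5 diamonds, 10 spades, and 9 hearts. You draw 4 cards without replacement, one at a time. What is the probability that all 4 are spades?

5/253

P = 10/24 × 9/23 × 8/22 × 7/21 = 5040/255024 = 5/253.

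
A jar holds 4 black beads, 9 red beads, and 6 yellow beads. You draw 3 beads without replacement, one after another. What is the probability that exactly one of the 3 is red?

135/323

One ordering (red drawn first) has probability 9/19 × 10/18 × 9/17 = 810/5814 = 45/323.
There are C(3,1) = 3 such orderings, each equally likely, so P = 3 × 45/323 = 135/323.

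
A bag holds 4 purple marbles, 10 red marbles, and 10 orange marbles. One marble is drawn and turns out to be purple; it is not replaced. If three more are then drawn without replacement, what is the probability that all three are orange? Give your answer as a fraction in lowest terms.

With the first marble removed, 10 orange remain out of 23.
P = 10/23 × 9/22 × 8/21 = 720/10626 = 120/1771.

120/1771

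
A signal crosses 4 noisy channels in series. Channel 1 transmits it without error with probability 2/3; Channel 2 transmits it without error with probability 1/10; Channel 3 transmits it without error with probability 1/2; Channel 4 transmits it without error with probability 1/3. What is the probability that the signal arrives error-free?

1/90

Each stage is reached only if all earlier stages succeed, so
P = 2/3 × 1/10 × 1/2 × 1/3 = 2/180 = 1/90.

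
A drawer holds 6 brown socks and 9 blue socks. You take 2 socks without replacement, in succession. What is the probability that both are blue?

P = 9/15 × 8/14 = 72/210 = 12/35.

12/35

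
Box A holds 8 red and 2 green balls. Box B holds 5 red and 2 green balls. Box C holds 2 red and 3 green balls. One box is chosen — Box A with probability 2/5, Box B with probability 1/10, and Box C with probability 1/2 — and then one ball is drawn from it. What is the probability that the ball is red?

207/350

From Box A: P(red) = 8/10.
From Box B: P(red) = 5/7.
From Box C: P(red) = 2/5.
Total probability = (2/5)(8/10) + (1/10)(5/7) + (1/2)(2/5) = 207/350.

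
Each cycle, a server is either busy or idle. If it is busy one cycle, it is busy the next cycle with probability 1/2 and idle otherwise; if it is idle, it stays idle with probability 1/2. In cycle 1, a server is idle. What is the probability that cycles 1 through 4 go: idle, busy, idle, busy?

Cycle 1 is given. For each transition, use the conditional probability from the current state:
P(busy | idle) = 1/2; P(idle | busy) = 1/2; P(busy | idle) = 1/2.
P = 1/2 × 1/2 × 1/2 = 1/8.

1/8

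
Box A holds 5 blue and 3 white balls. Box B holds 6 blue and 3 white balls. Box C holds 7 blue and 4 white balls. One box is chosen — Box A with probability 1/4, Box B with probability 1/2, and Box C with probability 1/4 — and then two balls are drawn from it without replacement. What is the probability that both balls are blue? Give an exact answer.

454/1155

From Box A: P(both blue) = (5/8)(4/7) = 5/14.
From Box B: P(both blue) = (6/9)(5/8) = 5/12.
From Box C: P(both blue) = (7/11)(6/10) = 21/55.
Total probability = (1/4)(5/14) + (1/2)(5/12) + (1/4)(21/55) = 454/1155.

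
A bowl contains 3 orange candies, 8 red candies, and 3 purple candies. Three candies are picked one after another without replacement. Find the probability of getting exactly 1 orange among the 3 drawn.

165/364

One ordering (orange drawn first) has probability 3/14 × 11/13 × 10/12 = 330/2184 = 55/364.
There are C(3,1) = 3 such orderings, each equally likely, so P = 3 × 55/364 = 165/364.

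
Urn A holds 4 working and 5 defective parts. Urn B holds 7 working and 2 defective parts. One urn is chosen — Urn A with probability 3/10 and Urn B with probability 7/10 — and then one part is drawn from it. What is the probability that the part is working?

From Urn A: P(working) = 4/9.
From Urn B: P(working) = 7/9.
Total probability = (3/10)(4/9) + (7/10)(7/9) = 61/90.

61/90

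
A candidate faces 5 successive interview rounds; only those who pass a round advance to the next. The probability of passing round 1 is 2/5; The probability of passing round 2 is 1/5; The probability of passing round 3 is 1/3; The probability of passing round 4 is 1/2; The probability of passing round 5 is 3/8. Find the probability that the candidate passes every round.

1/200

The events are sequential, so multiply the conditional probabilities:
P = 2/5 × 1/5 × 1/3 × 1/2 × 3/8 = 6/1200 = 1/200.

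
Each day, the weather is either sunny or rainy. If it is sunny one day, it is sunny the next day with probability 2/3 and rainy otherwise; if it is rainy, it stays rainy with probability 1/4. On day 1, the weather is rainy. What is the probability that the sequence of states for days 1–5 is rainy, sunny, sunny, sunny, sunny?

Day 1 is given. For each transition, use the conditional probability from the current state:
P(sunny | rainy) = 3/4; P(sunny | sunny) = 2/3; P(sunny | sunny) = 2/3; P(sunny | sunny) = 2/3.
P = 3/4 × 2/3 × 2/3 × 2/3 = 24/108 = 2/9.

2/9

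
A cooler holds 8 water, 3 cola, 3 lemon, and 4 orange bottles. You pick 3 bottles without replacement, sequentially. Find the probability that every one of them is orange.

1/204

P(every draw is orange) = 4/18 × 3/17 × 2/16 = 24/4896 = 1/204.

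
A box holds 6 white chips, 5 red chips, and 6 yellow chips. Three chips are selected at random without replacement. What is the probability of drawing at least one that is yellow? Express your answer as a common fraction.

103/136

P(no yellow) = 11/17 × 10/16 × 9/15 = 990/4080 = 33/136.
P(at least one) = 1 − 33/136 = 103/136.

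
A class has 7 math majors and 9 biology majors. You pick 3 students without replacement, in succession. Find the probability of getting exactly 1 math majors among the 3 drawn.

One ordering (a math major drawn first) has probability 7/16 × 9/15 × 8/14 = 504/3360 = 3/20.
There are C(3,1) = 3 such orderings, each equally likely, so P = 3 × 3/20 = 9/20.

9/20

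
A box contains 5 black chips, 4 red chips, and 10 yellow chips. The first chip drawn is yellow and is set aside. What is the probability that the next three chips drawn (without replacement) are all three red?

With the first chip removed, 4 red remain out of 18.
P = 4/18 × 3/17 × 2/16 = 24/4896 = 1/204.

1/204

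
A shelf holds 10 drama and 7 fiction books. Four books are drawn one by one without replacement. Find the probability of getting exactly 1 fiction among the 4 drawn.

6/17

One ordering (fiction drawn first) has probability 7/17 × 10/16 × 9/15 × 8/14 = 5040/57120 = 3/34.
There are C(4,1) = 4 such orderings, each equally likely, so P = 4 × 3/34 = 6/17.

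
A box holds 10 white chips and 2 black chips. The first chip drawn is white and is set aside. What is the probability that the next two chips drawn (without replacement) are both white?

36/55

With the first chip removed, 9 white remain out of 11.
P = 9/11 × 8/10 = 72/110 = 36/55.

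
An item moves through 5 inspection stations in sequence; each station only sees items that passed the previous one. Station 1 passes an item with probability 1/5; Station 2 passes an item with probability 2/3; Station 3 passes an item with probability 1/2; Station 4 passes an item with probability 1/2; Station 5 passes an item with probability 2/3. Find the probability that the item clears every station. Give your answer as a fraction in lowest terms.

1/45

Multiplying along the chain,
P = 1/5 × 2/3 × 1/2 × 1/2 × 2/3 = 4/180 = 1/45.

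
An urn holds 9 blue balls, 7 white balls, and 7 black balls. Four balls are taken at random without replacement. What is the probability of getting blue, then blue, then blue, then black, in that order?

21/1265

Chain rule:
P = 9/23 × 8/22 × 7/21 × 7/20 = 3528/212520 = 21/1265.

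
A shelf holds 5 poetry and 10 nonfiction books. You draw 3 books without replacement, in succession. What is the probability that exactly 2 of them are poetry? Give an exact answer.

One ordering (poetry drawn first) has probability 5/15 × 4/14 × 10/13 = 200/2730 = 20/273.
There are C(3,2) = 3 such orderings, each equally likely, so P = 3 × 20/273 = 20/91.

20/91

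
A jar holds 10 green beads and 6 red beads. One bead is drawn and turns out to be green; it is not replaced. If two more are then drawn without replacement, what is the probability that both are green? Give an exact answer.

After the first draw, 9 of the remaining 15 beads are green.
P = 9/15 × 8/14 = 72/210 = 12/35.

12/35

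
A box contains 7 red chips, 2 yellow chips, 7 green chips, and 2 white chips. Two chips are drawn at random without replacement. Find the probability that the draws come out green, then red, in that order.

Multiply the probability of each draw given the previous ones:
P = 7/18 × 7/17 = 49/306.

49/306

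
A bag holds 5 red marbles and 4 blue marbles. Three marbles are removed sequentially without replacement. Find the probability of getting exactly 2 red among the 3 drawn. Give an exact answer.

10/21

One ordering (red drawn first) has probability 5/9 × 4/8 × 4/7 = 80/504 = 10/63.
There are C(3,2) = 3 such orderings, each equally likely, so P = 3 × 10/63 = 10/21.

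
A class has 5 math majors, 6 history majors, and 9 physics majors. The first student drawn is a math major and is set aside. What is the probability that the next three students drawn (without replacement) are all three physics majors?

28/323

After the first draw, 9 of the remaining 19 students are physics majors.
P = 9/19 × 8/18 × 7/17 = 504/5814 = 28/323.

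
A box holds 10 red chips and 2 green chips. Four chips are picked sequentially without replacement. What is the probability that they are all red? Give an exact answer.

14/33

P(every draw is red) = 10/12 × 9/11 × 8/10 × 7/9 = 5040/11880 = 14/33.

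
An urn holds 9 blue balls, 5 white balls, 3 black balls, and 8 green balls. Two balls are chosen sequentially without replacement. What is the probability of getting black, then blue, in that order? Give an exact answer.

Chain rule:
P = 3/25 × 9/24 = 27/600 = 9/200.

9/200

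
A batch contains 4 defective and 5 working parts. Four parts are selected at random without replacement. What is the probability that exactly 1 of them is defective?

One ordering (defective drawn first) has probability 4/9 × 5/8 × 4/7 × 3/6 = 240/3024 = 5/63.
There are C(4,1) = 4 such orderings, each equally likely, so P = 4 × 5/63 = 20/63.

20/63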